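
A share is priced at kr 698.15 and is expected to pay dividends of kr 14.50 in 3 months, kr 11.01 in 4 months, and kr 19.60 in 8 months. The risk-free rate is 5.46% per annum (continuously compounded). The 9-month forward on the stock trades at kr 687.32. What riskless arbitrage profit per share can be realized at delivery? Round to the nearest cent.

PV(dividends) I = 14.50·e^(−0.0546·3/12) + 11.01·e^(−0.0546·4/12) + 19.60·e^(−0.0546·8/12) = 44.0142
Fair forward F* = (S − I)·e^(rT) = (698.15 − 44.0142)·e^0.040950 = 654.1358 × 1.041800 = 681.4787
Market kr 687.32 > fair 681.4787: forward overpriced → cash-and-carry (borrow at r, buy the stock and collect the dividends, short the forward).
Profit at T = |F_mkt − F*| = |687.32 − 681.4787| = kr 5.84 per share

kr 5.84 per share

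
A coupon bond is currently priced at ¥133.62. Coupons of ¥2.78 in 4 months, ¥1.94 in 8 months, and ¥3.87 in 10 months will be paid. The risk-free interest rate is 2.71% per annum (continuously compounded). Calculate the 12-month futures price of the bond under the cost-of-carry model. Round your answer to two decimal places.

PV(coupons) I = 2.78·e^(−0.0271·4/12) + 1.94·e^(−0.0271·8/12) + 3.87·e^(−0.0271·10/12)
I = 2.7550 + 1.9053 + 3.7836 = 8.4439
F = (S − I)·e^(rT) = (133.62 − 8.4439) · e^(0.0271·12/12)
= 125.1761 · e^0.027100 = 125.1761 × 1.027471 = ¥128.61

¥128.61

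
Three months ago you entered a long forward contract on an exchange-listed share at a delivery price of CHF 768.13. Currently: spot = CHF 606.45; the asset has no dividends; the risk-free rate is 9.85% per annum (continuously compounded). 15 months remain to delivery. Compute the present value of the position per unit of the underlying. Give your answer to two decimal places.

Current fair forward for the remaining 15 months: F = S·e^(r·T), r = 0.0985
F = 606.45 · e^(0.0985 × 15/12) = 606.45 × 1.131026 = 685.9107
Value of long forward = (F − K)·e^(−rT) = (685.9107 − 768.13) · e^(−0.0985·15/12)
= -82.2193 × 0.884153 = -72.69

-CHF 72.69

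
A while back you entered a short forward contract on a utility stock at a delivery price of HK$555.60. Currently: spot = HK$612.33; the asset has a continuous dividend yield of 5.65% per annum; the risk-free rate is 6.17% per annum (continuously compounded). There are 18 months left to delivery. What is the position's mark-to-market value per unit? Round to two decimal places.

Current fair forward for the remaining 18 months: F = S·e^((r − q)·T), (r − q) = 0.0617 − 0.0565 = 0.0052
F = 612.33 · e^(0.0052 × 18/12) = 612.33 × 1.007830 = 617.1245
Value of long forward = (F − K)·e^(−rT) = (617.1245 − 555.60) · e^(−0.0617·18/12)
= 61.5245 × 0.911604 = 56.09
Short position value = −(long value) = -HK$56.09

-HK$56.09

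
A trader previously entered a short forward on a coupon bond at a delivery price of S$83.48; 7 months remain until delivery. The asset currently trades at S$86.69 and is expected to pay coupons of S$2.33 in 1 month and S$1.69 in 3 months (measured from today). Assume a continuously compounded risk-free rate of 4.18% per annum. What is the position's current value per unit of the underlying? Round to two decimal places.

-S$1.23

PV(remaining coupons) I = 2.33·e^(−0.0418·1/12) + 1.69·e^(−0.0418·3/12) = 3.9943
Current forward F = (S − I)·e^(rT) = (86.69 − 3.9943)·e^(0.0418·7/12) = 82.6957 × 1.024683 = 84.7369
Value (long) = (F − K)·e^(−rT) = (84.7369 − 83.48) × 0.975912 = 1.2266
Short position value = −(long value) = -S$1.23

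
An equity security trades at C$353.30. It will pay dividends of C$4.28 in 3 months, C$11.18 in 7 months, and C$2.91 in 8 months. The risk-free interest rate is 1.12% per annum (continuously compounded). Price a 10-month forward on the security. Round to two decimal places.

PV(dividends) I = 4.28·e^(−0.0112·3/12) + 11.18·e^(−0.0112·7/12) + 2.91·e^(−0.0112·8/12)
I = 4.2680 + 11.1072 + 2.8884 = 18.2636
F = (S − I)·e^(rT) = (353.30 − 18.2636) · e^(0.0112·10/12)
= 335.0364 · e^0.009333 = 335.0364 × 1.009377 = C$338.18

C$338.18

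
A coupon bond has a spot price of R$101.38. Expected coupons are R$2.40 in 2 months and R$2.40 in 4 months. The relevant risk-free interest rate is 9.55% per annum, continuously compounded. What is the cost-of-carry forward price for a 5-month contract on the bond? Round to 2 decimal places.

R$100.62

PV(coupons) I = 2.40·e^(−0.0955·2/12) + 2.40·e^(−0.0955·4/12)
I = 2.3621 + 2.3248 = 4.6869
F = (S − I)·e^(rT) = (101.38 − 4.6869) · e^(0.0955·5/12)
= 96.6931 · e^0.039792 = 96.6931 × 1.040594 = R$100.62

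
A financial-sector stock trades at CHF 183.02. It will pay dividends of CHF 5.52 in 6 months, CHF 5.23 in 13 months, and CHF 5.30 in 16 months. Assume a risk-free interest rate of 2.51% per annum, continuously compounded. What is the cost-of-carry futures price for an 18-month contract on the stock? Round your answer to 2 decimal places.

PV(dividends) I = 5.52·e^(−0.0251·6/12) + 5.23·e^(−0.0251·13/12) + 5.30·e^(−0.0251·16/12)
I = 5.4512 + 5.0897 + 5.1256 = 15.6665
F = (S − I)·e^(rT) = (183.02 − 15.6665) · e^(0.0251·18/12)
= 167.3535 · e^0.037650 = 167.3535 × 1.038368 = CHF 173.77

CHF 173.77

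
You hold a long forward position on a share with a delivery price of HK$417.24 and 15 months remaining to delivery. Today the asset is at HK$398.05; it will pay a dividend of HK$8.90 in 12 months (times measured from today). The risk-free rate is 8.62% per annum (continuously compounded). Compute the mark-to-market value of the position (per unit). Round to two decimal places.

PV(remaining dividends) I = 8.90·e^(−0.0862·12/12) = 8.1650
Current forward F = (S − I)·e^(rT) = (398.05 − 8.1650)·e^(0.0862·15/12) = 389.8850 × 1.113769 = 434.2418
Value (long) = (F − K)·e^(−rT) = (434.2418 − 417.24) × 0.897852 = 15.2651
Value = HK$15.27

HK$15.27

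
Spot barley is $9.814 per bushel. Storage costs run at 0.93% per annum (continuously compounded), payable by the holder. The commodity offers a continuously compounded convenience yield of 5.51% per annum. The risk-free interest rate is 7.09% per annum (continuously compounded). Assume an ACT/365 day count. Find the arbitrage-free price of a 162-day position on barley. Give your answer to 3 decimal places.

$9.924 per bushel

Net carry = r + u − y = 0.0709 + 0.0093 − 0.0551 = 0.0251
F = S·e^((r+u−y)T) = 9.814 · e^(0.0251 × 162/365) = 9.814 · e^0.011140
= 9.814 × 1.011202 = $9.924 per bushel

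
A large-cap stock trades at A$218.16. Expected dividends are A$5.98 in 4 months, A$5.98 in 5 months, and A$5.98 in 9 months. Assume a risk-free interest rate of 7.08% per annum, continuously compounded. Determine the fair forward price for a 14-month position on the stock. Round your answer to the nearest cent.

PV(dividends) I = 5.98·e^(−0.0708·4/12) + 5.98·e^(−0.0708·5/12) + 5.98·e^(−0.0708·9/12)
I = 5.8405 + 5.8062 + 5.6707 = 17.3174
F = (S − I)·e^(rT) = (218.16 − 17.3174) · e^(0.0708·14/12)
= 200.8426 · e^0.082600 = 200.8426 × 1.086107 = A$218.14

A$218.14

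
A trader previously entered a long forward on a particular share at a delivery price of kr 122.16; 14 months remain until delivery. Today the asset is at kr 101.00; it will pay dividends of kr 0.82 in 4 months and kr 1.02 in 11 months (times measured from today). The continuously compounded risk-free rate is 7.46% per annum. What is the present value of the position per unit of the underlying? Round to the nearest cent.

PV(remaining dividends) I = 0.82·e^(−0.0746·4/12) + 1.02·e^(−0.0746·11/12) = 1.7524
Current forward F = (S − I)·e^(rT) = (101.00 − 1.7524)·e^(0.0746·14/12) = 99.2476 × 1.090933 = 108.2725
Value (long) = (F − K)·e^(−rT) = (108.2725 − 122.16) × 0.916647 = -12.7299
Value = -kr 12.73

-kr 12.73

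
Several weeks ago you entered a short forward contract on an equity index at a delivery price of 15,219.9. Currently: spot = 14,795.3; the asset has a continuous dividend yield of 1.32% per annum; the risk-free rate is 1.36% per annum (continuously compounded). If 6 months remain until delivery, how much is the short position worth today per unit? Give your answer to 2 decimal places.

418.78

Current fair forward for the remaining 6 months: F = S·e^((r − q)·T), (r − q) = 0.0136 − 0.0132 = 0.0004
F = 14795.3 · e^(0.0004 × 6/12) = 14795.3 × 1.00020002 = 14798.2594
Value of long forward = (F − K)·e^(−rT) = (14798.2594 − 15219.9) · e^(−0.0136·6/12)
= -421.6406 × 0.99322307 = -418.78
Short position value = −(long value) = 418.78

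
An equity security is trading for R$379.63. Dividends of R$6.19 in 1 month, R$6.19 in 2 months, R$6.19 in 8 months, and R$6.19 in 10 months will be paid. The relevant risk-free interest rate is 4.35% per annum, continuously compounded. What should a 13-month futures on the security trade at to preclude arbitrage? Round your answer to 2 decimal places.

PV(dividends) I = 6.19·e^(−0.0435·1/12) + 6.19·e^(−0.0435·2/12) + 6.19·e^(−0.0435·8/12) + 6.19·e^(−0.0435·10/12)
I = 6.1676 + 6.1453 + 6.0131 + 5.9696 = 24.2956
F = (S − I)·e^(rT) = (379.63 − 24.2956) · e^(0.0435·13/12)
= 355.3344 · e^0.047125 = 355.3344 × 1.048253 = R$372.48

R$372.48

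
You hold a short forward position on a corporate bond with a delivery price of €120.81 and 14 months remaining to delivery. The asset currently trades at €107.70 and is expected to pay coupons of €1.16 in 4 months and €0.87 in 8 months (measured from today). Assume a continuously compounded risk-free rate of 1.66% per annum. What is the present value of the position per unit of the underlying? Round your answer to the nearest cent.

PV(remaining coupons) I = 1.16·e^(−0.0166·4/12) + 0.87·e^(−0.0166·8/12) = 2.0140
Current forward F = (S − I)·e^(rT) = (107.70 − 2.0140)·e^(0.0166·14/12) = 105.6860 × 1.019555 = 107.7527
Value (long) = (F − K)·e^(−rT) = (107.7527 − 120.81) × 0.980820 = -12.8069
Short position value = −(long value) = €12.81

€12.81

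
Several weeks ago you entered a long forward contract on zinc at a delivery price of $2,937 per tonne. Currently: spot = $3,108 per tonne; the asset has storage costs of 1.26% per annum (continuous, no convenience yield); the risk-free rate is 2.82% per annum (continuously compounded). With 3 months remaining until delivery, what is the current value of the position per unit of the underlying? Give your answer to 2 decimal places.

Current fair forward for the remaining 3 months: F = S·e^((r + u)·T), (r + u) = 0.0282 + 0.0126 = 0.0408
F = 3108 · e^(0.0408 × 3/12) = 3108 × 1.01025220 = 3139.8638
Value of long forward = (F − K)·e^(−rT) = (3139.8638 − 2937) · e^(−0.0282·3/12)
= 202.8638 × 0.99297479 = 201.44

$201.44 per tonne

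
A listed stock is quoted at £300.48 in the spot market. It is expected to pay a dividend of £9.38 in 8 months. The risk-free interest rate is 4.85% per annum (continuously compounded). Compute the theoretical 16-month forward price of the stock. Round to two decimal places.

PV(dividends) I = 9.38·e^(−0.0485·8/12)
I = 9.0816
F = (S − I)·e^(rT) = (300.48 − 9.0816) · e^(0.0485·16/12)
= 291.3984 · e^0.064667 = 291.3984 × 1.066804 = £310.86

£310.86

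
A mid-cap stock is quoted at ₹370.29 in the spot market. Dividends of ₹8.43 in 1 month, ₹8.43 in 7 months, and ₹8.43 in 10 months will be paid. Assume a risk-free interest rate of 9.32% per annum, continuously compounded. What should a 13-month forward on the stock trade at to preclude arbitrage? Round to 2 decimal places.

₹382.92

PV(dividends) I = 8.43·e^(−0.0932·1/12) + 8.43·e^(−0.0932·7/12) + 8.43·e^(−0.0932·10/12)
I = 8.3648 + 7.9839 + 7.8000 = 24.1487
F = (S − I)·e^(rT) = (370.29 − 24.1487) · e^(0.0932·13/12)
= 346.1413 · e^0.100967 = 346.1413 × 1.106240 = ₹382.92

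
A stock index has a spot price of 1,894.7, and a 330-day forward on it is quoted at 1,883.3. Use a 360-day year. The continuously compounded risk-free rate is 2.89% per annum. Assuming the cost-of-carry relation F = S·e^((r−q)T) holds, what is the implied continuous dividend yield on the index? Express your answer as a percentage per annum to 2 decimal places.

From F = S·e^((r−q)T): (r − q) = ln(F/S)/T
ln(1883.3/1894.7) = ln(0.993983) = -0.006035
(r − q) = -0.006035 / (330/360) = -0.006584
q = r − ln(F/S)/T = 0.0289 + 0.006584 = 0.035484
q = 3.55%

3.55%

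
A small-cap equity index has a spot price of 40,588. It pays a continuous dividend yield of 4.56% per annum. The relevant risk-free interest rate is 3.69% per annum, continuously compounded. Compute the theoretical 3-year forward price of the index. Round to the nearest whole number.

F = S·e^((r − q)T) = 40588 · e^((0.0369 − 0.0456) × 3)
= 40588 · e^-0.026100 = 40588 × 0.974238
F = 39,542

39,542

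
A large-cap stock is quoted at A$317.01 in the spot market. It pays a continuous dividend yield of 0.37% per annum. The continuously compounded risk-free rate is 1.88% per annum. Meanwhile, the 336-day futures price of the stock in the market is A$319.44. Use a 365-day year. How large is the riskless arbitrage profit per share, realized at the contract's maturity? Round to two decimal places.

A$2.01 per share

Fair futures: F* = S·e^(carry·T), with carry = (r − q) = 0.0188 − 0.0037 = 0.0151
F* = 317.01 · e^(0.0151 × 336/365) = 317.01 · e^0.013900 = 317.01 × 1.013997 = A$321.4472
Market A$319.44 < fair A$321.4472: forward underpriced → reverse cash-and-carry (short spot, go long the forward).
At maturity, profit = |F_mkt − F*| = |319.44 − 321.4472| = A$2.01 per share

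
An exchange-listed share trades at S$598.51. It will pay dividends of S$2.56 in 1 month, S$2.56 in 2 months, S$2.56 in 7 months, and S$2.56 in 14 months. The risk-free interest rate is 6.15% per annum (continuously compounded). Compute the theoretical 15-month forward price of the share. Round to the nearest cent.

PV(dividends) I = 2.56·e^(−0.0615·1/12) + 2.56·e^(−0.0615·2/12) + 2.56·e^(−0.0615·7/12) + 2.56·e^(−0.0615·14/12)
I = 2.5469 + 2.5339 + 2.4698 + 2.3828 = 9.9334
F = (S − I)·e^(rT) = (598.51 − 9.9334) · e^(0.0615·15/12)
= 588.5766 · e^0.076875 = 588.5766 × 1.079907 = S$635.61

S$635.61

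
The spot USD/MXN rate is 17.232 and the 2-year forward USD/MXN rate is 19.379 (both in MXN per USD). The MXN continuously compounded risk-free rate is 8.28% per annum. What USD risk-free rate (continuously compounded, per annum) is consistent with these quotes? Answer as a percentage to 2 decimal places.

2.41%

F = S·e^((r_MXN − r_USD)T) ⇒ r_USD = r_MXN − ln(F/S)/T
ln(19.379/17.232) = 0.117422; /(2) = 0.058711
r_USD = 0.0828 − 0.058711 = 0.024089
r_USD = 2.41%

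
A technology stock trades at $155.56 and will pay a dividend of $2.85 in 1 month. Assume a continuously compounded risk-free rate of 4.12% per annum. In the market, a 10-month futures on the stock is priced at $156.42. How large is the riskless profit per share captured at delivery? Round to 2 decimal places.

$1.63 per share

PV(dividends) I = 2.85·e^(−0.0412·1/12) = 2.8402
Fair futures F* = (S − I)·e^(rT) = (155.56 − 2.8402)·e^0.034333 = 152.7198 × 1.034929 = 158.0541
Market $156.42 < fair 158.0541: forward underpriced → reverse cash-and-carry (short the stock, invest proceeds at r, pay the dividends, go long the forward).
Profit at T = |F_mkt − F*| = |156.42 − 158.0541| = $1.63 per share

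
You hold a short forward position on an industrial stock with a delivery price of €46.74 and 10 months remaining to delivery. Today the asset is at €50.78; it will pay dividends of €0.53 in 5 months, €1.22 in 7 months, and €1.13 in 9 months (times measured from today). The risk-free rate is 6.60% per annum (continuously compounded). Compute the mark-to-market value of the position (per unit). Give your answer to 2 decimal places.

PV(remaining dividends) I = 0.53·e^(−0.0660·5/12) + 1.22·e^(−0.0660·7/12) + 1.13·e^(−0.0660·9/12) = 2.7650
Current forward F = (S − I)·e^(rT) = (50.78 − 2.7650)·e^(0.0660·10/12) = 48.0150 × 1.056541 = 50.7298
Value (long) = (F − K)·e^(−rT) = (50.7298 − 46.74) × 0.946485 = 3.7763
Short position value = −(long value) = -€3.78

-€3.78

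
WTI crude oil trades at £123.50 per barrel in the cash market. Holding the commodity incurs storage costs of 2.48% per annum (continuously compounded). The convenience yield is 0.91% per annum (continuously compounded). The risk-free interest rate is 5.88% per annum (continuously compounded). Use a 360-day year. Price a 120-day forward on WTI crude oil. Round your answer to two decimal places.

£126.61 per barrel

Net carry = r + u − y = 0.0588 + 0.0248 − 0.0091 = 0.0745
F = S·e^((r+u−y)T) = 123.50 · e^(0.0745 × 120/360) = 123.50 · e^0.024833
= 123.50 × 1.025144 = £126.61 per barrel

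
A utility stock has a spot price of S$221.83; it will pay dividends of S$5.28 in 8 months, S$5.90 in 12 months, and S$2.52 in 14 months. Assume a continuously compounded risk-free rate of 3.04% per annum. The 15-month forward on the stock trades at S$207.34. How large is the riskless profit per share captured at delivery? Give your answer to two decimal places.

S$9.24 per share

PV(dividends) I = 5.28·e^(−0.0304·8/12) + 5.90·e^(−0.0304·12/12) + 2.52·e^(−0.0304·14/12) = 13.3296
Fair forward F* = (S − I)·e^(rT) = (221.83 − 13.3296)·e^0.038000 = 208.5004 × 1.038731 = 216.5758
Market S$207.34 < fair 216.5758: forward underpriced → reverse cash-and-carry (short the stock, invest proceeds at r, pay the dividends, go long the forward).
Profit at T = |F_mkt − F*| = |207.34 − 216.5758| = S$9.24 per share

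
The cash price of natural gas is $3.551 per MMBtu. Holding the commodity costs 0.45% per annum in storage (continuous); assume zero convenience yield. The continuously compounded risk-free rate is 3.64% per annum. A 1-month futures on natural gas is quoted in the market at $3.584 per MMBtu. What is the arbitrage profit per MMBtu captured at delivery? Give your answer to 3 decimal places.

Fair futures: F* = S·e^(carry·T), with carry = (r + u) = 0.0364 + 0.0045 = 0.0409
F* = 3.551 · e^(0.0409 × 1/12) = 3.551 · e^0.003408 = 3.551 × 1.003414 = $3.5631
Market $3.584 > fair $3.5631: forward overpriced → cash-and-carry (buy spot, short the forward).
At maturity, profit = |F_mkt − F*| = |3.584 − 3.5631| = $0.021 per MMBtu

$0.021 per MMBtu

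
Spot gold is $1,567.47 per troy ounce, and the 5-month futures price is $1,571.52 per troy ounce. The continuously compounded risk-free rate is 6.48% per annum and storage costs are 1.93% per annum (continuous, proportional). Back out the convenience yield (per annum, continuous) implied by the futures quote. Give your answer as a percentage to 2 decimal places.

7.79%

F = S·e^((r+u−y)T) ⇒ (r+u−y) = ln(F/S)/T
ln(1571.52/1567.47) = 0.002580; /T ⇒ 0.006192
y = r + u − ln(F/S)/T = 0.0648 + 0.0193 − 0.006192 = 0.077908
y = 7.79%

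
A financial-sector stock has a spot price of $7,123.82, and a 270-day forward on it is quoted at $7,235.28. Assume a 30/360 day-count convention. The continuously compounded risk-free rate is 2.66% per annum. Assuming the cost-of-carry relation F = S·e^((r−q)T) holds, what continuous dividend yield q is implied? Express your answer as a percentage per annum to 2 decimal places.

From F = S·e^((r−q)T): (r − q) = ln(F/S)/T
ln(7235.28/7123.82) = ln(1.015646) = 0.015525
(r − q) = 0.015525 / (270/360) = 0.020700
q = r − ln(F/S)/T = 0.0266 − 0.020700 = 0.005900
q = 0.59%

0.59%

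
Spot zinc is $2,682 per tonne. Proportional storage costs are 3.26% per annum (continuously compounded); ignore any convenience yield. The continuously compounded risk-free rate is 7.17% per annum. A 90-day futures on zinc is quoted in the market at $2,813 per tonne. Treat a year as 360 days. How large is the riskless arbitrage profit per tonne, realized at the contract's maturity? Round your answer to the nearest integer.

$60 per tonne

Fair futures: F* = S·e^(carry·T), with carry = (r + u) = 0.0717 + 0.0326 = 0.1043
F* = 2682 · e^(0.1043 × 90/360) = 2682 · e^0.026075 = 2682 × 1.026418 = $2752.8531
Market $2813 > fair $2752.8531: forward overpriced → cash-and-carry (buy spot, short the forward).
At maturity, profit = |F_mkt − F*| = |2813 − 2752.8531| = $60 per tonne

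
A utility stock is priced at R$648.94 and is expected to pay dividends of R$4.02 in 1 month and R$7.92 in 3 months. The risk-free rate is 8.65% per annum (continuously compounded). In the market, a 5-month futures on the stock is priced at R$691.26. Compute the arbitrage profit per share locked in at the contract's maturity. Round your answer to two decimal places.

PV(dividends) I = 4.02·e^(−0.0865·1/12) + 7.92·e^(−0.0865·3/12) = 11.7417
Fair futures F* = (S − I)·e^(rT) = (648.94 − 11.7417)·e^0.036042 = 637.1983 × 1.036699 = 660.5828
Market R$691.26 > fair 660.5828: forward overpriced → cash-and-carry (borrow at r, buy the stock and collect the dividends, short the forward).
Profit at T = |F_mkt − F*| = |691.26 − 660.5828| = R$30.68 per share

R$30.68 per share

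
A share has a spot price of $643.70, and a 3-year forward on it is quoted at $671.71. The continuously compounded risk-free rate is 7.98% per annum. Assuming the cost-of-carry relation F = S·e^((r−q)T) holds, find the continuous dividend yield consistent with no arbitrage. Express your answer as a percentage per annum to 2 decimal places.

6.56%

From F = S·e^((r−q)T): (r − q) = ln(F/S)/T
ln(671.71/643.70) = ln(1.043514) = 0.042594
(r − q) = 0.042594 / (3) = 0.014198
q = r − ln(F/S)/T = 0.0798 − 0.014198 = 0.065602
q = 6.56%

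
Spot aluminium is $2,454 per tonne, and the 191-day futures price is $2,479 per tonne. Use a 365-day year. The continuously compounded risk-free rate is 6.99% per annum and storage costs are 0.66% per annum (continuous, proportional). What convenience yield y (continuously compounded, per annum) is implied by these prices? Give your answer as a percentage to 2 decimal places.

F = S·e^((r+u−y)T) ⇒ (r+u−y) = ln(F/S)/T
ln(2479/2454) = 0.010136; /T ⇒ 0.019370
y = r + u − ln(F/S)/T = 0.0699 + 0.0066 − 0.019370 = 0.057130
y = 5.71%

5.71%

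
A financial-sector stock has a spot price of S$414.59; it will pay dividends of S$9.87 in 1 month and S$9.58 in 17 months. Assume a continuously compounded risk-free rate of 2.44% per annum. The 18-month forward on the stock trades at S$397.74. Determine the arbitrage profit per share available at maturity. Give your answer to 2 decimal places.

PV(dividends) I = 9.87·e^(−0.0244·1/12) + 9.58·e^(−0.0244·17/12) = 19.1045
Fair forward F* = (S − I)·e^(rT) = (414.59 − 19.1045)·e^0.036600 = 395.4855 × 1.037278 = 410.2284
Market S$397.74 < fair 410.2284: forward underpriced → reverse cash-and-carry (short the stock, invest proceeds at r, pay the dividends, go long the forward).
Profit at T = |F_mkt − F*| = |397.74 − 410.2284| = S$12.49 per share

S$12.49 per share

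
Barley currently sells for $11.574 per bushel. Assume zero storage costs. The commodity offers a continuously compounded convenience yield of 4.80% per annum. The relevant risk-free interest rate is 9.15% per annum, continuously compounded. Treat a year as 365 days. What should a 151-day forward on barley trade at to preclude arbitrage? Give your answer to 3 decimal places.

Net carry = r + u − y = 0.0915 + 0.0000 − 0.0480 = 0.0435
F = S·e^((r+u−y)T) = 11.574 · e^(0.0435 × 151/365) = 11.574 · e^0.017996
= 11.574 × 1.018159 = $11.784 per bushel

$11.784 per bushel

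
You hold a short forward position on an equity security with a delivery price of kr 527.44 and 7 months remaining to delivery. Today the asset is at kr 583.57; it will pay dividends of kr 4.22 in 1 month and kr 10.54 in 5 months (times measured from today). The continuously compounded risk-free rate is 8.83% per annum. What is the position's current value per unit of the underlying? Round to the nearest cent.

-kr 68.26

PV(remaining dividends) I = 4.22·e^(−0.0883·1/12) + 10.54·e^(−0.0883·5/12) = 14.3483
Current forward F = (S − I)·e^(rT) = (583.57 − 14.3483)·e^(0.0883·7/12) = 569.2217 × 1.052858 = 599.3096
Value (long) = (F − K)·e^(−rT) = (599.3096 − 527.44) × 0.949796 = 68.2615
Short position value = −(long value) = -kr 68.26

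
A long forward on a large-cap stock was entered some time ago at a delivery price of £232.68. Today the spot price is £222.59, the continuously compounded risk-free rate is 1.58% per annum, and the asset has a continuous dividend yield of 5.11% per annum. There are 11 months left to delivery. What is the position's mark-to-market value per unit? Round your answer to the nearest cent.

Current fair forward for the remaining 11 months: F = S·e^((r − q)·T), (r − q) = 0.0158 − 0.0511 = -0.0353
F = 222.59 · e^(-0.0353 × 11/12) = 222.59 × 0.968160 = 215.5027
Value of long forward = (F − K)·e^(−rT) = (215.5027 − 232.68) · e^(−0.0158·11/12)
= -17.1773 × 0.985621 = -16.93

-£16.93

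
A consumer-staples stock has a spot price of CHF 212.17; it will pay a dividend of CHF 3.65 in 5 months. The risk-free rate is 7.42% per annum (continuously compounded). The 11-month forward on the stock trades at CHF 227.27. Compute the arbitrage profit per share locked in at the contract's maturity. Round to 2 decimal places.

CHF 3.95 per share

PV(dividends) I = 3.65·e^(−0.0742·5/12) = 3.5389
Fair forward F* = (S − I)·e^(rT) = (212.17 − 3.5389)·e^0.068017 = 208.6311 × 1.070384 = 223.3154
Market CHF 227.27 > fair 223.3154: forward overpriced → cash-and-carry (borrow at r, buy the stock and collect the dividends, short the forward).
Profit at T = |F_mkt − F*| = |227.27 − 223.3154| = CHF 3.95 per share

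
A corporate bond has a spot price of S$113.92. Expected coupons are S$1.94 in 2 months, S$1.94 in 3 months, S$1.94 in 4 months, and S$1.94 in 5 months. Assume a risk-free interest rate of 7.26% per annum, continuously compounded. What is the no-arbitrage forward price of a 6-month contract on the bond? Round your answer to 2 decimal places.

PV(coupons) I = 1.94·e^(−0.0726·2/12) + 1.94·e^(−0.0726·3/12) + 1.94·e^(−0.0726·4/12) + 1.94·e^(−0.0726·5/12)
I = 1.9167 + 1.9051 + 1.8936 + 1.8822 = 7.5976
F = (S − I)·e^(rT) = (113.92 − 7.5976) · e^(0.0726·6/12)
= 106.3224 · e^0.036300 = 106.3224 × 1.036967 = S$110.25

S$110.25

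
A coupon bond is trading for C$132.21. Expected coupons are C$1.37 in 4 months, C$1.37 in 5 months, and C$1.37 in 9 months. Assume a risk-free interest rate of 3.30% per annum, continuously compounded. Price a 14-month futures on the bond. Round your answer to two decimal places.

PV(coupons) I = 1.37·e^(−0.0330·4/12) + 1.37·e^(−0.0330·5/12) + 1.37·e^(−0.0330·9/12)
I = 1.3550 + 1.3513 + 1.3365 = 4.0428
F = (S − I)·e^(rT) = (132.21 − 4.0428) · e^(0.0330·14/12)
= 128.1672 · e^0.038500 = 128.1672 × 1.039251 = C$133.20

C$133.20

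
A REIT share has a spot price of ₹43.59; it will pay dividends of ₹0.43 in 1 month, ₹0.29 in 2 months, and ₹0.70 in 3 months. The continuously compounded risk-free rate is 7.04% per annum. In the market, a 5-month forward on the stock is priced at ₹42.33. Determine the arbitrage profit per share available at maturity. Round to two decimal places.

PV(dividends) I = 0.43·e^(−0.0704·1/12) + 0.29·e^(−0.0704·2/12) + 0.70·e^(−0.0704·3/12) = 1.4019
Fair forward F* = (S − I)·e^(rT) = (43.59 − 1.4019)·e^0.029333 = 42.1881 × 1.029767 = 43.4439
Market ₹42.33 < fair 43.4439: forward underpriced → reverse cash-and-carry (short the stock, invest proceeds at r, pay the dividends, go long the forward).
Profit at T = |F_mkt − F*| = |42.33 − 43.4439| = ₹1.11 per share

₹1.11 per share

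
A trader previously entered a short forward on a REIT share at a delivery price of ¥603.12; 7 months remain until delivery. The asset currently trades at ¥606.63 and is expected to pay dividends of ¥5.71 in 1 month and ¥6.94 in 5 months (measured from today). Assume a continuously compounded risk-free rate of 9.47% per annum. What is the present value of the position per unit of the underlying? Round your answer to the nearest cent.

-¥23.59

PV(remaining dividends) I = 5.71·e^(−0.0947·1/12) + 6.94·e^(−0.0947·5/12) = 12.3366
Current forward F = (S − I)·e^(rT) = (606.63 − 12.3366)·e^(0.0947·7/12) = 594.2934 × 1.056796 = 628.0469
Value (long) = (F − K)·e^(−rT) = (628.0469 − 603.12) × 0.946256 = 23.5872
Short position value = −(long value) = -¥23.59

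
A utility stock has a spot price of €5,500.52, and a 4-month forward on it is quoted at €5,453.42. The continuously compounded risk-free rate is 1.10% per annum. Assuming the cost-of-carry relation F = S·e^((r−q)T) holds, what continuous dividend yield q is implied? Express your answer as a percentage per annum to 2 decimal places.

From F = S·e^((r−q)T): (r − q) = ln(F/S)/T
ln(5453.42/5500.52) = ln(0.991437) = -0.008600
(r − q) = -0.008600 / (4/12) = -0.025800
q = r − ln(F/S)/T = 0.0110 + 0.025800 = 0.036800
q = 3.68%

3.68%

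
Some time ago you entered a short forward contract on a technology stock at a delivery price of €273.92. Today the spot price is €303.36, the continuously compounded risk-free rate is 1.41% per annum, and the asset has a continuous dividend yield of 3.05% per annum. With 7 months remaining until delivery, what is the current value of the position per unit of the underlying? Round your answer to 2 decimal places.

-€26.33

Current fair forward for the remaining 7 months: F = S·e^((r − q)·T), (r − q) = 0.0141 − 0.0305 = -0.0164
F = 303.36 · e^(-0.0164 × 7/12) = 303.36 × 0.990479 = 300.4717
Value of long forward = (F − K)·e^(−rT) = (300.4717 − 273.92) · e^(−0.0141·7/12)
= 26.5517 × 0.991809 = 26.33
Short position value = −(long value) = -€26.33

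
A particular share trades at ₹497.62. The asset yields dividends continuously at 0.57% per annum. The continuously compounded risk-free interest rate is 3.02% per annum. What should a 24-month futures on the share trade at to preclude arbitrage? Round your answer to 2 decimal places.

F = S·e^((r − q)T) = 497.62 · e^((0.0302 − 0.0057) × 24/12)
= 497.62 · e^0.049000 = 497.62 × 1.050220
F = ₹522.61

₹522.61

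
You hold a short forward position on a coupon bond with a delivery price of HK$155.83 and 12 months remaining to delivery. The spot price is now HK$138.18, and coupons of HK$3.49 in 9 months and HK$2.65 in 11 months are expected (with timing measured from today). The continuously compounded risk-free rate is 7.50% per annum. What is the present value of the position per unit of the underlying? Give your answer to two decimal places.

HK$12.16

PV(remaining coupons) I = 3.49·e^(−0.0750·9/12) + 2.65·e^(−0.0750·11/12) = 5.7730
Current forward F = (S − I)·e^(rT) = (138.18 − 5.7730)·e^(0.0750·12/12) = 132.4070 × 1.077884 = 142.7194
Value (long) = (F − K)·e^(−rT) = (142.7194 − 155.83) × 0.927743 = -12.1633
Short position value = −(long value) = HK$12.16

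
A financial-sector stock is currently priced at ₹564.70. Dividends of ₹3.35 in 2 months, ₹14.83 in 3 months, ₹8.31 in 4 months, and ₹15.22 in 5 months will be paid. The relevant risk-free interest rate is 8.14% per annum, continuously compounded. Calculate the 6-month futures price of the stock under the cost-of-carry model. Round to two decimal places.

PV(dividends) I = 3.35·e^(−0.0814·2/12) + 14.83·e^(−0.0814·3/12) + 8.31·e^(−0.0814·4/12) + 15.22·e^(−0.0814·5/12)
I = 3.3049 + 14.5313 + 8.0876 + 14.7124 = 40.6362
F = (S − I)·e^(rT) = (564.70 − 40.6362) · e^(0.0814·6/12)
= 524.0638 · e^0.040700 = 524.0638 × 1.041540 = ₹545.83

₹545.83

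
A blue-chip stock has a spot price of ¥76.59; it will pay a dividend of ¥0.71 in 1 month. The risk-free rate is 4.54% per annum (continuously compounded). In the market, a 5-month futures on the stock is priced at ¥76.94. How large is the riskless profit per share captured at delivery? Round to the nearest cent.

¥0.39 per share

PV(dividends) I = 0.71·e^(−0.0454·1/12) = 0.7073
Fair futures F* = (S − I)·e^(rT) = (76.59 − 0.7073)·e^0.018917 = 75.8827 × 1.019097 = 77.3318
Market ¥76.94 < fair 77.3318: forward underpriced → reverse cash-and-carry (short the stock, invest proceeds at r, pay the dividends, go long the forward).
Profit at T = |F_mkt − F*| = |76.94 − 77.3318| = ¥0.39 per share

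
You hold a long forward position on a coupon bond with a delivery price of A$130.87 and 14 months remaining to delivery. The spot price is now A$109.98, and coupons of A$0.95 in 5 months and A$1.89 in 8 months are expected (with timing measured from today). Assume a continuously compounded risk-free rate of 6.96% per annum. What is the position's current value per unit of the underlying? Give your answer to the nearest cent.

PV(remaining coupons) I = 0.95·e^(−0.0696·5/12) + 1.89·e^(−0.0696·8/12) = 2.7272
Current forward F = (S − I)·e^(rT) = (109.98 − 2.7272)·e^(0.0696·14/12) = 107.2528 × 1.084588 = 116.3251
Value (long) = (F − K)·e^(−rT) = (116.3251 − 130.87) × 0.922009 = -13.4105
Value = -A$13.41

-A$13.41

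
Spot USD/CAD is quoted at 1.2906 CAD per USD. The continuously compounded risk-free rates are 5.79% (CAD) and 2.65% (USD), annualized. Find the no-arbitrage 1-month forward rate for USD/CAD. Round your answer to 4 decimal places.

F = S·e^((r_CAD − r_USD)T) = 1.2906 · e^((0.0579 − 0.0265) × 1/12)
= 1.2906 · e^0.002617 = 1.2906 × 1.002620
F = 1.2940 CAD per USD

1.2940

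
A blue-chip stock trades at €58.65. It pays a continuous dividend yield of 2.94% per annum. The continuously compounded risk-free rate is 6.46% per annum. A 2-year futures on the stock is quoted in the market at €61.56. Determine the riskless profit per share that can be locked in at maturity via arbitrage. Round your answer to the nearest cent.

€1.37 per share

Fair futures: F* = S·e^(carry·T), with carry = (r − q) = 0.0646 − 0.0294 = 0.0352
F* = 58.65 · e^(0.0352 × 2) = 58.65 · e^0.070400 = 58.65 × 1.072937 = €62.9278
Market €61.56 < fair €62.9278: forward underpriced → reverse cash-and-carry (short spot, go long the forward).
At maturity, profit = |F_mkt − F*| = |61.56 − 62.9278| = €1.37 per share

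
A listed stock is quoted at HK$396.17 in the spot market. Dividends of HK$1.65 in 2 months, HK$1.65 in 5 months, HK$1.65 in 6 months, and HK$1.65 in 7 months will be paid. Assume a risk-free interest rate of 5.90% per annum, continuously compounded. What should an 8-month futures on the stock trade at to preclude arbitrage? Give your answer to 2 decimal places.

HK$405.36

PV(dividends) I = 1.65·e^(−0.0590·2/12) + 1.65·e^(−0.0590·5/12) + 1.65·e^(−0.0590·6/12) + 1.65·e^(−0.0590·7/12)
I = 1.6339 + 1.6099 + 1.6020 + 1.5942 = 6.4400
F = (S − I)·e^(rT) = (396.17 − 6.4400) · e^(0.0590·8/12)
= 389.7300 · e^0.039333 = 389.7300 × 1.040117 = HK$405.36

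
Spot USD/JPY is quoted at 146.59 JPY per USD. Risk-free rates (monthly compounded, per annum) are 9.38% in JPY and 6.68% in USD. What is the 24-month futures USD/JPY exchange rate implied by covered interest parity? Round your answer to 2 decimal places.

154.67

By covered interest parity, F = S · (1+r_JPY/12)^(12T) / (1+r_USD/12)^(12T)
= 146.59 × 1.205471 / 1.142512 = 146.59 × 1.055106
F = 154.67 JPY per USD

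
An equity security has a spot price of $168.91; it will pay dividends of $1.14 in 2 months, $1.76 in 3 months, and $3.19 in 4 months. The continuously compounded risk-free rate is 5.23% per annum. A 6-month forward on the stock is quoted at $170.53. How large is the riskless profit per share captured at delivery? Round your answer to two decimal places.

PV(dividends) I = 1.14·e^(−0.0523·2/12) + 1.76·e^(−0.0523·3/12) + 3.19·e^(−0.0523·4/12) = 6.0021
Fair forward F* = (S − I)·e^(rT) = (168.91 − 6.0021)·e^0.026150 = 162.9079 × 1.026495 = 167.2241
Market $170.53 > fair 167.2241: forward overpriced → cash-and-carry (borrow at r, buy the stock and collect the dividends, short the forward).
Profit at T = |F_mkt − F*| = |170.53 − 167.2241| = $3.31 per share

$3.31 per share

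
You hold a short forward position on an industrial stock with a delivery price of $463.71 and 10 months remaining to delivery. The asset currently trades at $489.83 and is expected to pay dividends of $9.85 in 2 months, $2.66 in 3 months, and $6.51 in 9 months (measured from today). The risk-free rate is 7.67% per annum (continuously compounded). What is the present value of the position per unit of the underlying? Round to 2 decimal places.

-$36.35

PV(remaining dividends) I = 9.85·e^(−0.0767·2/12) + 2.66·e^(−0.0767·3/12) + 6.51·e^(−0.0767·9/12) = 18.4804
Current forward F = (S − I)·e^(rT) = (489.83 − 18.4804)·e^(0.0767·10/12) = 471.3496 × 1.066004 = 502.4606
Value (long) = (F − K)·e^(−rT) = (502.4606 − 463.71) × 0.938083 = 36.3513
Short position value = −(long value) = -$36.35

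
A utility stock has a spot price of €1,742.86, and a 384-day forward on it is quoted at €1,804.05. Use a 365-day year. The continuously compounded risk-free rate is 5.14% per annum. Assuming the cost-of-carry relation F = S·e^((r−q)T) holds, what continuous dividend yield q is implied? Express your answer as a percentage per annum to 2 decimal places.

1.86%

From F = S·e^((r−q)T): (r − q) = ln(F/S)/T
ln(1804.05/1742.86) = ln(1.035109) = 0.034507
(r − q) = 0.034507 / (384/365) = 0.032800
q = r − ln(F/S)/T = 0.0514 − 0.032800 = 0.018600
q = 1.86%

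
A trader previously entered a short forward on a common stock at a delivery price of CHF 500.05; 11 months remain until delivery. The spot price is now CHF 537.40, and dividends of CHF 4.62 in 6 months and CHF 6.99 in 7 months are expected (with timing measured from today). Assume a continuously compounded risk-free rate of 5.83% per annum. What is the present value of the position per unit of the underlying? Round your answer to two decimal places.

PV(remaining dividends) I = 4.62·e^(−0.0583·6/12) + 6.99·e^(−0.0583·7/12) = 11.2435
Current forward F = (S − I)·e^(rT) = (537.40 − 11.2435)·e^(0.0583·11/12) = 526.1565 × 1.054895 = 555.0399
Value (long) = (F − K)·e^(−rT) = (555.0399 − 500.05) × 0.947961 = 52.1283
Short position value = −(long value) = -CHF 52.13

-CHF 52.13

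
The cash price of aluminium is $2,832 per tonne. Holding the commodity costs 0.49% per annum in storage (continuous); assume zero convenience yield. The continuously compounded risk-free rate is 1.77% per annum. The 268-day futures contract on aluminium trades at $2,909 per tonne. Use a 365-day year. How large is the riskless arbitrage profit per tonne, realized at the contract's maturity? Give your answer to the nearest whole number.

$30 per tonne

Fair futures: F* = S·e^(carry·T), with carry = (r + u) = 0.0177 + 0.0049 = 0.0226
F* = 2832 · e^(0.0226 × 268/365) = 2832 · e^0.016594 = 2832 × 1.016732 = $2879.3850
Market $2909 > fair $2879.3850: forward overpriced → cash-and-carry (buy spot, short the forward).
At maturity, profit = |F_mkt − F*| = |2909 − 2879.3850| = $30 per tonne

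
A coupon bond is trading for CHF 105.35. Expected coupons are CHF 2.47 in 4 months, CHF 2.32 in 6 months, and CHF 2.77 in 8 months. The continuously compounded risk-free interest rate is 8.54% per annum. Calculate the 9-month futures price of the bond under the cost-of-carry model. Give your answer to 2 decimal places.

CHF 104.60

PV(coupons) I = 2.47·e^(−0.0854·4/12) + 2.32·e^(−0.0854·6/12) + 2.77·e^(−0.0854·8/12)
I = 2.4007 + 2.2230 + 2.6167 = 7.2404
F = (S − I)·e^(rT) = (105.35 − 7.2404) · e^(0.0854·9/12)
= 98.1096 · e^0.064050 = 98.1096 × 1.066146 = CHF 104.60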